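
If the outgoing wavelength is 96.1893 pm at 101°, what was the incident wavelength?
93.3000 pm

From λ' = λ + Δλ, we have λ = λ' - Δλ

First calculate the Compton shift:
Δλ = λ_C(1 - cos θ)
Δλ = 2.4263 × (1 - cos(101°))
Δλ = 2.4263 × 1.1908
Δλ = 2.8893 pm

Initial wavelength:
λ = λ' - Δλ
λ = 96.1893 - 2.8893
λ = 93.3000 pm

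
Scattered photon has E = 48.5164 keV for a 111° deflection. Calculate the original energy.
55.7000 keV

Convert final energy to wavelength (hc ≈ 1239.842 keV·pm):
λ' = hc/E' = 1239.842 / 48.5164 = 25.5551 pm

Calculate the Compton shift:
Δλ = λ_C(1 - cos(111°))
Δλ = 2.4263 × (1 - cos(111°))
Δλ = 3.2958 pm

Initial wavelength:
λ = λ' - Δλ = 25.5551 - 3.2958 = 22.2593 pm

Initial energy:
E = hc/λ = 1239.842 / 22.2593 = 55.7000 keV

(Intermediate values are shown rounded; full precision is carried through to the final answer.)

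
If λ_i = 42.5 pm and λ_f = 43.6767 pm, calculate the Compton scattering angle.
59.00°

First find the wavelength shift:
Δλ = λ' - λ = 43.6767 - 42.5 = 1.1767 pm

Using Δλ = λ_C(1 - cos θ), with λ_C = h/(m_e·c) ≈ 2.42631024 pm:
cos θ = 1 - Δλ/λ_C
cos θ = 1 - 1.1767/2.42631024
cos θ = 0.515025

θ = arccos(0.515025)
θ = 59.00°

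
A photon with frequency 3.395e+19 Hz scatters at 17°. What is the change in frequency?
4.028e+17 Hz (decrease)

Convert frequency to wavelength (c = 299792458 m/s):
λ₀ = c/f₀ = 299792458/3.395e+19 = 8.8304111e-12 m = 8.8304 pm

Calculate Compton shift:
Δλ = λ_C(1 - cos(17°)) = 0.1060 pm

Final wavelength:
λ' = λ₀ + Δλ = 8.8304 + 0.1060 = 8.9364 pm

Final frequency:
f' = c/λ' = 299792458/8.9364294e-12 = 3.3547231e+19 Hz

Frequency shift (decrease):
Δf = f₀ - f' = 3.395e+19 - 3.3547231e+19 = 4.028e+17 Hz

(Intermediate values are shown rounded; full precision is carried through to the final answer.)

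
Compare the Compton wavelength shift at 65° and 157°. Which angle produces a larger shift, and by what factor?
157° produces the larger shift by a factor of 3.326

Calculate both shifts using Δλ = λ_C(1 - cos θ):

For θ₁ = 65°:
Δλ₁ = 2.4263 × (1 - cos(65°))
Δλ₁ = 2.4263 × 0.5774
Δλ₁ = 1.4009 pm

For θ₂ = 157°:
Δλ₂ = 2.4263 × (1 - cos(157°))
Δλ₂ = 2.4263 × 1.9205
Δλ₂ = 4.6597 pm

The 157° angle produces the larger shift.
Ratio: 4.6597/1.4009 = 3.326

(Intermediate values are shown rounded; full precision is carried through to the final answer.)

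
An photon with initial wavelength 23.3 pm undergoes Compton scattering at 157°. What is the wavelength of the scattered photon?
27.9597 pm

Using the Compton scattering formula:
λ' = λ + Δλ = λ + λ_C(1 - cos θ)

Given:
- Initial wavelength λ = 23.3 pm
- Scattering angle θ = 157°
- Compton wavelength λ_C ≈ 2.4263 pm

Calculate the shift:
Δλ = 2.4263 × (1 - cos(157°))
Δλ = 2.4263 × 1.9205
Δλ = 4.6597 pm

Final wavelength:
λ' = 23.3 + 4.6597 = 27.9597 pm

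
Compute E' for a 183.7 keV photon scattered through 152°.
109.5471 keV

First convert energy to wavelength:
λ = hc/E, with hc ≈ 1239.842 keV·pm (i.e. 1239.842 eV·nm)

For E = 183.7 keV = 183700 eV:
λ = 1239.842 keV·pm / 183.7 keV
λ = 6.7493 pm

Calculate the Compton shift:
Δλ = λ_C(1 - cos(152°)) = 2.4263 × 1.8829
Δλ = 4.5686 pm

Final wavelength:
λ' = 6.7493 + 4.5686 = 11.3179 pm

Final energy:
E' = hc/λ' = 1239.842 / 11.3179 = 109.5471 keV

(Intermediate values are shown rounded; full precision is carried through to the final answer.)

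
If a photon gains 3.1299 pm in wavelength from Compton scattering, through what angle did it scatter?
106.86°

From the Compton formula Δλ = λ_C(1 - cos θ), we can solve for θ:

cos θ = 1 - Δλ/λ_C

Given:
- Δλ = 3.1299 pm
- λ_C = h/(m_e·c) ≈ 2.42631024 pm

cos θ = 1 - 3.1299/2.42631024
cos θ = 1 - 1.289983
cos θ = -0.289983

θ = arccos(-0.289983)
θ = 106.86°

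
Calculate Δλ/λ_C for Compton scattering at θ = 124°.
1.5592 λ_C

The Compton shift formula is:
Δλ = λ_C(1 - cos θ)

Dividing both sides by λ_C:
Δλ/λ_C = 1 - cos θ

For θ = 124°:
Δλ/λ_C = 1 - cos(124°)
Δλ/λ_C = 1 - -0.5592
Δλ/λ_C = 1.5592

This means the shift is 1.5592 × λ_C = 3.7831 pm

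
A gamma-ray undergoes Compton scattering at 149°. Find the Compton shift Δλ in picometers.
4.5061 pm

Using the Compton scattering formula:
Δλ = λ_C(1 - cos θ)

where λ_C = h/(m_e·c) ≈ 2.4263 pm is the Compton wavelength of an electron.

For θ = 149°:
cos(149°) = -0.8572
1 - cos(149°) = 1.8572

Δλ = 2.4263 × 1.8572
Δλ = 4.5061 pm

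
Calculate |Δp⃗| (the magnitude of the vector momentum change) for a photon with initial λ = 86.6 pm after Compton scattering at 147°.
1.4314e-23 kg·m/s

Photon momentum magnitude is p = h/λ.

Initial momentum:
p₀ = h/λ = 6.6261e-34/8.6600e-11 = 7.6514e-24 kg·m/s

After scattering:
λ' = λ + Δλ = 86.6 + 4.4612 = 91.0612 pm
p' = h/λ' = 6.6261e-34/9.1061e-11 = 7.2765e-24 kg·m/s

Momentum is a vector; the scattered photon's direction makes angle θ = 147° with the incident direction. The magnitude of the vector change Δp⃗ = p⃗₀ − p⃗' is found from the law of cosines:
|Δp⃗|² = p₀² + p'² − 2p₀p'cos θ
|Δp⃗|² = (7.6514e-24)² + (7.2765e-24)² − 2·7.6514e-24·7.2765e-24·cos(147°)
|Δp⃗| = 1.4314e-23 kg·m/s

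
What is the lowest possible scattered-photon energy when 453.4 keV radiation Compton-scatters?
163.4131 keV (at θ = 180°)

The scattered photon has minimum energy when its wavelength is maximum, i.e., when the Compton shift Δλ = λ_C(1 − cos θ) is maximum. This occurs at θ = 180° (backscattering), giving Δλ_max = 2λ_C = 4.8526 pm.

Initial wavelength: λ₀ = hc/E₀ = 2.7345 pm
Maximum final wavelength: λ'_max = λ₀ + 2λ_C = 2.7345 + 4.8526 = 7.5872 pm
Minimum final energy: E'_min = hc/λ'_max = 163.4131 keV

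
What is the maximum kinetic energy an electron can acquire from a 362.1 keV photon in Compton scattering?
212.3001 keV

Maximum energy transfer occurs at θ = 180° (backscattering).

Initial photon: E₀ = 362.1 keV → λ₀ = 3.4240 pm

Maximum Compton shift (at 180°):
Δλ_max = 2λ_C = 2 × 2.4263 = 4.8526 pm

Final wavelength:
λ' = 3.4240 + 4.8526 = 8.2767 pm

Minimum photon energy (maximum energy to electron):
E'_min = hc/λ' = 149.7999 keV

Maximum electron kinetic energy:
K_max = E₀ - E'_min = 362.1000 - 149.7999 = 212.3001 keV

(Intermediate values are shown rounded; full precision is carried through to the final answer.)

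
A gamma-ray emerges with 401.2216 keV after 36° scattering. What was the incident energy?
472.0001 keV

Convert final energy to wavelength (hc ≈ 1239.842 keV·pm):
λ' = hc/E' = 1239.842 / 401.2216 = 3.0902 pm

Calculate the Compton shift:
Δλ = λ_C(1 - cos(36°))
Δλ = 2.4263 × (1 - cos(36°))
Δλ = 0.4634 pm

Initial wavelength:
λ = λ' - Δλ = 3.0902 - 0.4634 = 2.6268 pm

Initial energy:
E = hc/λ = 1239.842 / 2.6268 = 472.0001 keV

(Intermediate values are shown rounded; full precision is carried through to the final answer.)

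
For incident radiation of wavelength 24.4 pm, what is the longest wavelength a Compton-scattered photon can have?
29.2526 pm (at θ = 180°)

The Compton shift is Δλ = λ_C(1 − cos θ).

Since cos θ ranges from −1 to 1, the factor (1 − cos θ) ranges from 0 to 2; the maximum shift occurs at θ = 180° (backscattering):
Δλ_max = 2λ_C = 2 × 2.4263 pm = 4.8526 pm

Maximum scattered wavelength:
λ'_max = λ₀ + Δλ_max = 24.4 + 4.8526 = 29.2526 pm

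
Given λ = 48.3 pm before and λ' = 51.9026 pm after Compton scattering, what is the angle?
119.00°

First find the wavelength shift:
Δλ = λ' - λ = 51.9026 - 48.3 = 3.6026 pm

Using Δλ = λ_C(1 - cos θ), with λ_C = h/(m_e·c) ≈ 2.42631024 pm:
cos θ = 1 - Δλ/λ_C
cos θ = 1 - 3.6026/2.42631024
cos θ = -0.484806

θ = arccos(-0.484806)
θ = 119.00°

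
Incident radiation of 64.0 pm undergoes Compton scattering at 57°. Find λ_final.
65.1048 pm

Using the Compton scattering formula:
λ' = λ + Δλ = λ + λ_C(1 - cos θ)

Given:
- Initial wavelength λ = 64.0 pm
- Scattering angle θ = 57°
- Compton wavelength λ_C ≈ 2.4263 pm

Calculate the shift:
Δλ = 2.4263 × (1 - cos(57°))
Δλ = 2.4263 × 0.4554
Δλ = 1.1048 pm

Final wavelength:
λ' = 64.0 + 1.1048 = 65.1048 pm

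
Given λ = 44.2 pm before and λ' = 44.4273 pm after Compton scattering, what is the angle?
25.00°

First find the wavelength shift:
Δλ = λ' - λ = 44.4273 - 44.2 = 0.2273 pm

Using Δλ = λ_C(1 - cos θ), with λ_C = h/(m_e·c) ≈ 2.42631024 pm:
cos θ = 1 - Δλ/λ_C
cos θ = 1 - 0.2273/2.42631024
cos θ = 0.906319

θ = arccos(0.906319)
θ = 25.00°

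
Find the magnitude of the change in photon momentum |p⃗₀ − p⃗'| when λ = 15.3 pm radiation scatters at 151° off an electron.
7.4290e-23 kg·m/s

Photon momentum magnitude is p = h/λ.

Initial momentum:
p₀ = h/λ = 6.6261e-34/1.5300e-11 = 4.3308e-23 kg·m/s

After scattering:
λ' = λ + Δλ = 15.3 + 4.5484 = 19.8484 pm
p' = h/λ' = 6.6261e-34/1.9848e-11 = 3.3383e-23 kg·m/s

Momentum is a vector; the scattered photon's direction makes angle θ = 151° with the incident direction. The magnitude of the vector change Δp⃗ = p⃗₀ − p⃗' is found from the law of cosines:
|Δp⃗|² = p₀² + p'² − 2p₀p'cos θ
|Δp⃗|² = (4.3308e-23)² + (3.3383e-23)² − 2·4.3308e-23·3.3383e-23·cos(151°)
|Δp⃗| = 7.4290e-23 kg·m/s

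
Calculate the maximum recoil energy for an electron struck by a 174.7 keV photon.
70.9440 keV

Maximum energy transfer occurs at θ = 180° (backscattering).

Initial photon: E₀ = 174.7 keV → λ₀ = 7.0970 pm

Maximum Compton shift (at 180°):
Δλ_max = 2λ_C = 2 × 2.4263 = 4.8526 pm

Final wavelength:
λ' = 7.0970 + 4.8526 = 11.9496 pm

Minimum photon energy (maximum energy to electron):
E'_min = hc/λ' = 103.7560 keV

Maximum electron kinetic energy:
K_max = E₀ - E'_min = 174.7000 - 103.7560 = 70.9440 keV

(Intermediate values are shown rounded; full precision is carried through to the final answer.)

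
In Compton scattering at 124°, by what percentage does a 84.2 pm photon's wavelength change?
4.4930%

Calculate the Compton shift:
Δλ = λ_C(1 - cos(124°))
Δλ = 2.4263 × (1 - cos(124°))
Δλ = 2.4263 × 1.5592
Δλ = 3.7831 pm

Percentage change:
(Δλ/λ₀) × 100 = (3.7831/84.2) × 100
= 4.4930%

(Intermediate values are shown rounded; full precision is carried through to the final answer.)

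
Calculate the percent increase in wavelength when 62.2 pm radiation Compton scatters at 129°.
6.3557%

Calculate the Compton shift:
Δλ = λ_C(1 - cos(129°))
Δλ = 2.4263 × (1 - cos(129°))
Δλ = 2.4263 × 1.6293
Δλ = 3.9532 pm

Percentage change:
(Δλ/λ₀) × 100 = (3.9532/62.2) × 100
= 6.3557%

(Intermediate values are shown rounded; full precision is carried through to the final answer.)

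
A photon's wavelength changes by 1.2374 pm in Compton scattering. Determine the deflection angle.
60.66°

From the Compton formula Δλ = λ_C(1 - cos θ), we can solve for θ:

cos θ = 1 - Δλ/λ_C

Given:
- Δλ = 1.2374 pm
- λ_C = h/(m_e·c) ≈ 2.42631024 pm

cos θ = 1 - 1.2374/2.42631024
cos θ = 1 - 0.509992
cos θ = 0.490008

θ = arccos(0.490008)
θ = 60.66°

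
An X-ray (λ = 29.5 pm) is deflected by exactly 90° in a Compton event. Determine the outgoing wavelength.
31.9263 pm

Using the Compton formula: λ' = λ + λ_C(1 − cos θ)

For θ = 90°, cos θ = 0 (exact) = 0.0000, so:
1 − cos 90° = 1 − (0) = 1.0000

Δλ = λ_C × 1.0000 = 2.4263 × 1.0000 = 2.4263 pm

λ' = 29.5 + 2.4263 = 31.9263 pm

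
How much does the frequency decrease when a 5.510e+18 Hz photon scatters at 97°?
2.625e+17 Hz (decrease)

Convert frequency to wavelength (c = 299792458 m/s):
λ₀ = c/f₀ = 299792458/5.510e+18 = 5.4408795e-11 m = 54.4088 pm

Calculate Compton shift:
Δλ = λ_C(1 - cos(97°)) = 2.7220 pm

Final wavelength:
λ' = λ₀ + Δλ = 54.4088 + 2.7220 = 57.1308 pm

Final frequency:
f' = c/λ' = 299792458/5.7130798e-11 = 5.2474755e+18 Hz

Frequency shift (decrease):
Δf = f₀ - f' = 5.510e+18 - 5.2474755e+18 = 2.625e+17 Hz

(Intermediate values are shown rounded; full precision is carried through to the final answer.)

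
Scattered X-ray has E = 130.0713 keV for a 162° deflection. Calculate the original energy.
258.4000 keV

Convert final energy to wavelength (hc ≈ 1239.842 keV·pm):
λ' = hc/E' = 1239.842 / 130.0713 = 9.5320 pm

Calculate the Compton shift:
Δλ = λ_C(1 - cos(162°))
Δλ = 2.4263 × (1 - cos(162°))
Δλ = 4.7339 pm

Initial wavelength:
λ = λ' - Δλ = 9.5320 - 4.7339 = 4.7981 pm

Initial energy:
E = hc/λ = 1239.842 / 4.7981 = 258.4000 keV

(Intermediate values are shown rounded; full precision is carried through to the final answer.)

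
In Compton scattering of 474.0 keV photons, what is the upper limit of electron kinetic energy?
307.9865 keV

Maximum energy transfer occurs at θ = 180° (backscattering).

Initial photon: E₀ = 474.0 keV → λ₀ = 2.6157 pm

Maximum Compton shift (at 180°):
Δλ_max = 2λ_C = 2 × 2.4263 = 4.8526 pm

Final wavelength:
λ' = 2.6157 + 4.8526 = 7.4683 pm

Minimum photon energy (maximum energy to electron):
E'_min = hc/λ' = 166.0135 keV

Maximum electron kinetic energy:
K_max = E₀ - E'_min = 474.0000 - 166.0135 = 307.9865 keV

(Intermediate values are shown rounded; full precision is carried through to the final answer.)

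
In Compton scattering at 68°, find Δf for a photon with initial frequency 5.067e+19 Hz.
1.034e+19 Hz (decrease)

Convert frequency to wavelength (c = 299792458 m/s):
λ₀ = c/f₀ = 299792458/5.067e+19 = 5.9165672e-12 m = 5.9166 pm

Calculate Compton shift:
Δλ = λ_C(1 - cos(68°)) = 1.5174 pm

Final wavelength:
λ' = λ₀ + Δλ = 5.9166 + 1.5174 = 7.4340 pm

Final frequency:
f' = c/λ' = 299792458/7.4339656e-12 = 4.0327394e+19 Hz

Frequency shift (decrease):
Δf = f₀ - f' = 5.067e+19 - 4.0327394e+19 = 1.034e+19 Hz

(Intermediate values are shown rounded; full precision is carried through to the final answer.)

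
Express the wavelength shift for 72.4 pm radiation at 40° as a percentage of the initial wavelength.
0.7840%

Calculate the Compton shift:
Δλ = λ_C(1 - cos(40°))
Δλ = 2.4263 × (1 - cos(40°))
Δλ = 2.4263 × 0.2340
Δλ = 0.5676 pm

Percentage change:
(Δλ/λ₀) × 100 = (0.5676/72.4) × 100
= 0.7840%

(Intermediate values are shown rounded; full precision is carried through to the final answer.)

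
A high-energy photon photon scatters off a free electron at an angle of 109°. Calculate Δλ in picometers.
3.2162 pm

Using the Compton scattering formula:
Δλ = λ_C(1 - cos θ)

where λ_C = h/(m_e·c) ≈ 2.4263 pm is the Compton wavelength of an electron.

For θ = 109°:
cos(109°) = -0.3256
1 - cos(109°) = 1.3256

Δλ = 2.4263 × 1.3256
Δλ = 3.2162 pm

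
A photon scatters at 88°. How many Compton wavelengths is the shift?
0.9651 λ_C

The Compton shift formula is:
Δλ = λ_C(1 - cos θ)

Dividing both sides by λ_C:
Δλ/λ_C = 1 - cos θ

For θ = 88°:
Δλ/λ_C = 1 - cos(88°)
Δλ/λ_C = 1 - 0.0349
Δλ/λ_C = 0.9651

This means the shift is 0.9651 × λ_C = 2.3416 pm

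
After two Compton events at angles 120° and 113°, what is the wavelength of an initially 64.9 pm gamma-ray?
71.9138 pm

Apply Compton shift twice:

First scattering at θ₁ = 120°:
Δλ₁ = λ_C(1 - cos(120°))
Δλ₁ = 2.4263 × 1.5000
Δλ₁ = 3.6395 pm

After first scattering:
λ₁ = 64.9 + 3.6395 = 68.5395 pm

Second scattering at θ₂ = 113°:
Δλ₂ = λ_C(1 - cos(113°))
Δλ₂ = 2.4263 × 1.3907
Δλ₂ = 3.3743 pm

Final wavelength:
λ₂ = 68.5395 + 3.3743 = 71.9138 pm

Total shift: Δλ_total = 3.6395 + 3.3743 = 7.0138 pm

(Intermediate values are shown rounded; full precision is carried through to the final answer.)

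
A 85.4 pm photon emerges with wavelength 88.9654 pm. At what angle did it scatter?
118.00°

First find the wavelength shift:
Δλ = λ' - λ = 88.9654 - 85.4 = 3.5654 pm

Using Δλ = λ_C(1 - cos θ), with λ_C = h/(m_e·c) ≈ 2.42631024 pm:
cos θ = 1 - Δλ/λ_C
cos θ = 1 - 3.5654/2.42631024
cos θ = -0.469474

θ = arccos(-0.469474)
θ = 118.00°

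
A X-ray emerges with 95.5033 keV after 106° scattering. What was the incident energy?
125.4000 keV

Convert final energy to wavelength (hc ≈ 1239.842 keV·pm):
λ' = hc/E' = 1239.842 / 95.5033 = 12.9822 pm

Calculate the Compton shift:
Δλ = λ_C(1 - cos(106°))
Δλ = 2.4263 × (1 - cos(106°))
Δλ = 3.0951 pm

Initial wavelength:
λ = λ' - Δλ = 12.9822 - 3.0951 = 9.8871 pm

Initial energy:
E = hc/λ = 1239.842 / 9.8871 = 125.4000 keV

(Intermediate values are shown rounded; full precision is carried through to the final answer.)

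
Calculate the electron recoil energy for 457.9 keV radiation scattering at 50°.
111.0307 keV

By energy conservation: K_e = E_initial - E_final

First find the scattered photon energy:
Initial wavelength: λ = hc/E = 2.7077 pm
Compton shift: Δλ = λ_C(1 - cos(50°)) = 0.8667 pm
Final wavelength: λ' = 2.7077 + 0.8667 = 3.5744 pm
Final photon energy: E' = hc/λ' = 346.8693 keV

Electron kinetic energy:
K_e = E - E' = 457.9000 - 346.8693 = 111.0307 keV

(Intermediate values are shown rounded; full precision is carried through to the final answer.)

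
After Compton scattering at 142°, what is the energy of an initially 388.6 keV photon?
164.6798 keV

First convert energy to wavelength:
λ = hc/E, with hc ≈ 1239.842 keV·pm (i.e. 1239.842 eV·nm)

For E = 388.6 keV = 388600 eV:
λ = 1239.842 keV·pm / 388.6 keV
λ = 3.1905 pm

Calculate the Compton shift:
Δλ = λ_C(1 - cos(142°)) = 2.4263 × 1.7880
Δλ = 4.3383 pm

Final wavelength:
λ' = 3.1905 + 4.3383 = 7.5288 pm

Final energy:
E' = hc/λ' = 1239.842 / 7.5288 = 164.6798 keV

(Intermediate values are shown rounded; full precision is carried through to the final answer.)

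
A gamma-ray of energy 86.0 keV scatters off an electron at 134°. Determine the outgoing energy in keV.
66.9153 keV

First convert energy to wavelength:
λ = hc/E, with hc ≈ 1239.842 keV·pm (i.e. 1239.842 eV·nm)

For E = 86.0 keV = 86000 eV:
λ = 1239.842 keV·pm / 86.0 keV
λ = 14.4168 pm

Calculate the Compton shift:
Δλ = λ_C(1 - cos(134°)) = 2.4263 × 1.6947
Δλ = 4.1118 pm

Final wavelength:
λ' = 14.4168 + 4.1118 = 18.5285 pm

Final energy:
E' = hc/λ' = 1239.842 / 18.5285 = 66.9153 keV

(Intermediate values are shown rounded; full precision is carried through to the final answer.)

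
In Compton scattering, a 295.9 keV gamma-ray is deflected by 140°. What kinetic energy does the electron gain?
149.6067 keV

By energy conservation: K_e = E_initial - E_final

First find the scattered photon energy:
Initial wavelength: λ = hc/E = 4.1901 pm
Compton shift: Δλ = λ_C(1 - cos(140°)) = 4.2850 pm
Final wavelength: λ' = 4.1901 + 4.2850 = 8.4750 pm
Final photon energy: E' = hc/λ' = 146.2933 keV

Electron kinetic energy:
K_e = E - E' = 295.9000 - 146.2933 = 149.6067 keV

(Intermediate values are shown rounded; full precision is carried through to the final answer.)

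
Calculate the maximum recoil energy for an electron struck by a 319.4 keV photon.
177.4508 keV

Maximum energy transfer occurs at θ = 180° (backscattering).

Initial photon: E₀ = 319.4 keV → λ₀ = 3.8818 pm

Maximum Compton shift (at 180°):
Δλ_max = 2λ_C = 2 × 2.4263 = 4.8526 pm

Final wavelength:
λ' = 3.8818 + 4.8526 = 8.7344 pm

Minimum photon energy (maximum energy to electron):
E'_min = hc/λ' = 141.9492 keV

Maximum electron kinetic energy:
K_max = E₀ - E'_min = 319.4000 - 141.9492 = 177.4508 keV

(Intermediate values are shown rounded; full precision is carried through to the final answer.)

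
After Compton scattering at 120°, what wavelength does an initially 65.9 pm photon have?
69.5395 pm

Using the Compton formula: λ' = λ + λ_C(1 − cos θ)

For θ = 120°, cos θ = -1/2 (exact) = -0.5000, so:
1 − cos 120° = 1 − (-1/2) = 1.5000

Δλ = λ_C × 1.5000 = 2.4263 × 1.5000 = 3.6395 pm

λ' = 65.9 + 3.6395 = 69.5395 pm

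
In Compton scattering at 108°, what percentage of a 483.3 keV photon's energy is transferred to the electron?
0.5532 (or 55.32%)

Calculate initial and final photon energies:

Initial: E₀ = 483.3 keV → λ₀ = 2.5654 pm
Compton shift: Δλ = 3.1761 pm
Final wavelength: λ' = 5.7414 pm
Final energy: E' = 215.9458 keV

Fractional energy loss:
(E₀ - E')/E₀ = (483.3000 - 215.9458)/483.3000
= 267.3542/483.3000
= 0.5532
= 55.32%

(Intermediate values are shown rounded; full precision is carried through to the final answer.)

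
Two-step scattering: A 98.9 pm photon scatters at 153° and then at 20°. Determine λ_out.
103.6345 pm

Apply Compton shift twice:

First scattering at θ₁ = 153°:
Δλ₁ = λ_C(1 - cos(153°))
Δλ₁ = 2.4263 × 1.8910
Δλ₁ = 4.5882 pm

After first scattering:
λ₁ = 98.9 + 4.5882 = 103.4882 pm

Second scattering at θ₂ = 20°:
Δλ₂ = λ_C(1 - cos(20°))
Δλ₂ = 2.4263 × 0.0603
Δλ₂ = 0.1463 pm

Final wavelength:
λ₂ = 103.4882 + 0.1463 = 103.6345 pm

Total shift: Δλ_total = 4.5882 + 0.1463 = 4.7345 pm

(Intermediate values are shown rounded; full precision is carried through to the final answer.)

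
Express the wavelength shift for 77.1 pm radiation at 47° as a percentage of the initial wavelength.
1.0007%

Calculate the Compton shift:
Δλ = λ_C(1 - cos(47°))
Δλ = 2.4263 × (1 - cos(47°))
Δλ = 2.4263 × 0.3180
Δλ = 0.7716 pm

Percentage change:
(Δλ/λ₀) × 100 = (0.7716/77.1) × 100
= 1.0007%

(Intermediate values are shown rounded; full precision is carried through to the final answer.)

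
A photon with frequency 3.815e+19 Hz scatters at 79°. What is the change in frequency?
7.626e+18 Hz (decrease)

Convert frequency to wavelength (c = 299792458 m/s):
λ₀ = c/f₀ = 299792458/3.815e+19 = 7.8582558e-12 m = 7.8583 pm

Calculate Compton shift:
Δλ = λ_C(1 - cos(79°)) = 1.9633 pm

Final wavelength:
λ' = λ₀ + Δλ = 7.8583 + 1.9633 = 9.8216 pm

Final frequency:
f' = c/λ' = 299792458/9.8216042e-12 = 3.0523777e+19 Hz

Frequency shift (decrease):
Δf = f₀ - f' = 3.815e+19 - 3.0523777e+19 = 7.626e+18 Hz

(Intermediate values are shown rounded; full precision is carried through to the final answer.)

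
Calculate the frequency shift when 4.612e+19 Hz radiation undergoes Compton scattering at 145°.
1.865e+19 Hz (decrease)

Convert frequency to wavelength (c = 299792458 m/s):
λ₀ = c/f₀ = 299792458/4.612e+19 = 6.5002701e-12 m = 6.5003 pm

Calculate Compton shift:
Δλ = λ_C(1 - cos(145°)) = 4.4138 pm

Final wavelength:
λ' = λ₀ + Δλ = 6.5003 + 4.4138 = 10.9141 pm

Final frequency:
f' = c/λ' = 299792458/1.0914097e-11 = 2.7468369e+19 Hz

Frequency shift (decrease):
Δf = f₀ - f' = 4.612e+19 - 2.7468369e+19 = 1.865e+19 Hz

(Intermediate values are shown rounded; full precision is carried through to the final answer.)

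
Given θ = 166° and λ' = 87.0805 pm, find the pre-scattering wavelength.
82.3000 pm

From λ' = λ + Δλ, we have λ = λ' - Δλ

First calculate the Compton shift:
Δλ = λ_C(1 - cos θ)
Δλ = 2.4263 × (1 - cos(166°))
Δλ = 2.4263 × 1.9703
Δλ = 4.7805 pm

Initial wavelength:
λ = λ' - Δλ
λ = 87.0805 - 4.7805
λ = 82.3000 pm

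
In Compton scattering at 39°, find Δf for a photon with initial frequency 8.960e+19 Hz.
1.247e+19 Hz (decrease)

Convert frequency to wavelength (c = 299792458 m/s):
λ₀ = c/f₀ = 299792458/8.960e+19 = 3.3458980e-12 m = 3.3459 pm

Calculate Compton shift:
Δλ = λ_C(1 - cos(39°)) = 0.5407 pm

Final wavelength:
λ' = λ₀ + Δλ = 3.3459 + 0.5407 = 3.8866 pm

Final frequency:
f' = c/λ' = 299792458/3.8866110e-12 = 7.7134670e+19 Hz

Frequency shift (decrease):
Δf = f₀ - f' = 8.960e+19 - 7.7134670e+19 = 1.247e+19 Hz

(Intermediate values are shown rounded; full precision is carried through to the final answer.)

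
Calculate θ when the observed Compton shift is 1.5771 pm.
69.51°

From the Compton formula Δλ = λ_C(1 - cos θ), we can solve for θ:

cos θ = 1 - Δλ/λ_C

Given:
- Δλ = 1.5771 pm
- λ_C = h/(m_e·c) ≈ 2.42631024 pm

cos θ = 1 - 1.5771/2.42631024
cos θ = 1 - 0.649999
cos θ = 0.350001

θ = arccos(0.350001)
θ = 69.51°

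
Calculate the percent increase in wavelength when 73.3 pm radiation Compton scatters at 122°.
5.0642%

Calculate the Compton shift:
Δλ = λ_C(1 - cos(122°))
Δλ = 2.4263 × (1 - cos(122°))
Δλ = 2.4263 × 1.5299
Δλ = 3.7121 pm

Percentage change:
(Δλ/λ₀) × 100 = (3.7121/73.3) × 100
= 5.0642%

(Intermediate values are shown rounded; full precision is carried through to the final answer.)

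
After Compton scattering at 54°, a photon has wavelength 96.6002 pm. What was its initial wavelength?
95.6000 pm

From λ' = λ + Δλ, we have λ = λ' - Δλ

First calculate the Compton shift:
Δλ = λ_C(1 - cos θ)
Δλ = 2.4263 × (1 - cos(54°))
Δλ = 2.4263 × 0.4122
Δλ = 1.0002 pm

Initial wavelength:
λ = λ' - Δλ
λ = 96.6002 - 1.0002
λ = 95.6000 pm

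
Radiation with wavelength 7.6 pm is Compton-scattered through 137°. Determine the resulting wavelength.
11.8008 pm

Using the Compton scattering formula:
λ' = λ + Δλ = λ + λ_C(1 - cos θ)

Given:
- Initial wavelength λ = 7.6 pm
- Scattering angle θ = 137°
- Compton wavelength λ_C ≈ 2.4263 pm

Calculate the shift:
Δλ = 2.4263 × (1 - cos(137°))
Δλ = 2.4263 × 1.7314
Δλ = 4.2008 pm

Final wavelength:
λ' = 7.6 + 4.2008 = 11.8008 pm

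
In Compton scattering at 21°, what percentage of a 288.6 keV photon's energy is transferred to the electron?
0.0362 (or 3.62%)

Calculate initial and final photon energies:

Initial: E₀ = 288.6 keV → λ₀ = 4.2961 pm
Compton shift: Δλ = 0.1612 pm
Final wavelength: λ' = 4.4572 pm
Final energy: E' = 278.1654 keV

Fractional energy loss:
(E₀ - E')/E₀ = (288.6000 - 278.1654)/288.6000
= 10.4346/288.6000
= 0.0362
= 3.62%

(Intermediate values are shown rounded; full precision is carried through to the final answer.)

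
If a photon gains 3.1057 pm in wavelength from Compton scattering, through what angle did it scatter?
106.26°

From the Compton formula Δλ = λ_C(1 - cos θ), we can solve for θ:

cos θ = 1 - Δλ/λ_C

Given:
- Δλ = 3.1057 pm
- λ_C = h/(m_e·c) ≈ 2.42631024 pm

cos θ = 1 - 3.1057/2.42631024
cos θ = 1 - 1.280009
cos θ = -0.280009

θ = arccos(-0.280009)
θ = 106.26°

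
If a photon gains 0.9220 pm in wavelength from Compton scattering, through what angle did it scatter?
51.68°

From the Compton formula Δλ = λ_C(1 - cos θ), we can solve for θ:

cos θ = 1 - Δλ/λ_C

Given:
- Δλ = 0.9220 pm
- λ_C = h/(m_e·c) ≈ 2.42631024 pm

cos θ = 1 - 0.9220/2.42631024
cos θ = 1 - 0.380001
cos θ = 0.619999

θ = arccos(0.619999)
θ = 51.68°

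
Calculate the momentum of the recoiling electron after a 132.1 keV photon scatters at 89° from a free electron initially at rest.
8.9526e-23 kg·m/s

The electron is initially at rest, so by conservation of momentum:
p⃗_e = p⃗₀ − p⃗'  (incident photon momentum minus scattered photon momentum)

Photon momentum magnitudes (p = h/λ = E/c):
λ₀ = hc/E₀ = 9.3856 pm → p₀ = h/λ₀ = 7.0598e-23 kg·m/s
Δλ = λ_C(1 − cos 89°) = 2.3840 pm
λ' = 11.7696 pm → p' = h/λ' = 5.6298e-23 kg·m/s

The scattered photon makes angle θ = 89° with the incident direction, so by the law of cosines:
|p⃗_e|² = p₀² + p'² − 2p₀p'cos θ
|p⃗_e|² = (7.0598e-23)² + (5.6298e-23)² − 2·7.0598e-23·5.6298e-23·cos(89°)
|p⃗_e| = 8.9526e-23 kg·m/s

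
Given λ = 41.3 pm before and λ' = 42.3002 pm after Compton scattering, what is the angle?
54.00°

First find the wavelength shift:
Δλ = λ' - λ = 42.3002 - 41.3 = 1.0002 pm

Using Δλ = λ_C(1 - cos θ), with λ_C = h/(m_e·c) ≈ 2.42631024 pm:
cos θ = 1 - Δλ/λ_C
cos θ = 1 - 1.0002/2.42631024
cos θ = 0.587769

θ = arccos(0.587769)
θ = 54.00°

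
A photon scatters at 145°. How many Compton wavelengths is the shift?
1.8192 λ_C

The Compton shift formula is:
Δλ = λ_C(1 - cos θ)

Dividing both sides by λ_C:
Δλ/λ_C = 1 - cos θ

For θ = 145°:
Δλ/λ_C = 1 - cos(145°)
Δλ/λ_C = 1 - -0.8192
Δλ/λ_C = 1.8192

This means the shift is 1.8192 × λ_C = 4.4138 pm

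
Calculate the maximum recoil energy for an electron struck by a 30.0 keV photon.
3.1524 keV

Maximum energy transfer occurs at θ = 180° (backscattering).

Initial photon: E₀ = 30.0 keV → λ₀ = 41.3281 pm

Maximum Compton shift (at 180°):
Δλ_max = 2λ_C = 2 × 2.4263 = 4.8526 pm

Final wavelength:
λ' = 41.3281 + 4.8526 = 46.1807 pm

Minimum photon energy (maximum energy to electron):
E'_min = hc/λ' = 26.8476 keV

Maximum electron kinetic energy:
K_max = E₀ - E'_min = 30.0000 - 26.8476 = 3.1524 keV

(Intermediate values are shown rounded; full precision is carried through to the final answer.)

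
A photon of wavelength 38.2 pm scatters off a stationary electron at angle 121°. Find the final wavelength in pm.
41.8760 pm

Using the Compton scattering formula:
λ' = λ + Δλ = λ + λ_C(1 - cos θ)

Given:
- Initial wavelength λ = 38.2 pm
- Scattering angle θ = 121°
- Compton wavelength λ_C ≈ 2.4263 pm

Calculate the shift:
Δλ = 2.4263 × (1 - cos(121°))
Δλ = 2.4263 × 1.5150
Δλ = 3.6760 pm

Final wavelength:
λ' = 38.2 + 3.6760 = 41.8760 pm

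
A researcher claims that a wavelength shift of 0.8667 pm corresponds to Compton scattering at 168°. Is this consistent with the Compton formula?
No, inconsistent

Calculate the expected shift for θ = 168°:

Δλ_expected = λ_C(1 - cos(168°))
Δλ_expected = 2.4263 × (1 - cos(168°))
Δλ_expected = 2.4263 × 1.9781
Δλ_expected = 4.7996 pm

Given shift: 0.8667 pm
Expected shift: 4.7996 pm
Difference: 3.9329 pm

The values do not match. The given shift corresponds to θ ≈ 50.0°, not 168°.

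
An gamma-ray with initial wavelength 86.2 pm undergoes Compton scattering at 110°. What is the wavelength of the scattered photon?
89.4562 pm

Using the Compton scattering formula:
λ' = λ + Δλ = λ + λ_C(1 - cos θ)

Given:
- Initial wavelength λ = 86.2 pm
- Scattering angle θ = 110°
- Compton wavelength λ_C ≈ 2.4263 pm

Calculate the shift:
Δλ = 2.4263 × (1 - cos(110°))
Δλ = 2.4263 × 1.3420
Δλ = 3.2562 pm

Final wavelength:
λ' = 86.2 + 3.2562 = 89.4562 pm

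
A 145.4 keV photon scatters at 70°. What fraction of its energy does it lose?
0.1577 (or 15.77%)

Calculate initial and final photon energies:

Initial: E₀ = 145.4 keV → λ₀ = 8.5271 pm
Compton shift: Δλ = 1.5965 pm
Final wavelength: λ' = 10.1236 pm
Final energy: E' = 122.4708 keV

Fractional energy loss:
(E₀ - E')/E₀ = (145.4000 - 122.4708)/145.4000
= 22.9292/145.4000
= 0.1577
= 15.77%

(Intermediate values are shown rounded; full precision is carried through to the final answer.)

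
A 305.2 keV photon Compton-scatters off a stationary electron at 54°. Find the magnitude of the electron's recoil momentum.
1.3652e-22 kg·m/s

The electron is initially at rest, so by conservation of momentum:
p⃗_e = p⃗₀ − p⃗'  (incident photon momentum minus scattered photon momentum)

Photon momentum magnitudes (p = h/λ = E/c):
λ₀ = hc/E₀ = 4.0624 pm → p₀ = h/λ₀ = 1.6311e-22 kg·m/s
Δλ = λ_C(1 − cos 54°) = 1.0002 pm
λ' = 5.0626 pm → p' = h/λ' = 1.3088e-22 kg·m/s

The scattered photon makes angle θ = 54° with the incident direction, so by the law of cosines:
|p⃗_e|² = p₀² + p'² − 2p₀p'cos θ
|p⃗_e|² = (1.6311e-22)² + (1.3088e-22)² − 2·1.6311e-22·1.3088e-22·cos(54°)
|p⃗_e| = 1.3652e-22 kg·m/s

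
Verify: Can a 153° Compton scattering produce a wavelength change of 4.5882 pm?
Yes, consistent

Calculate the expected shift for θ = 153°:

Δλ_expected = λ_C(1 - cos(153°))
Δλ_expected = 2.4263 × (1 - cos(153°))
Δλ_expected = 2.4263 × 1.8910
Δλ_expected = 4.5882 pm

Given shift: 4.5882 pm
Expected shift: 4.5882 pm
Difference: 0.0000 pm

The values match. This is consistent with Compton scattering at the stated angle.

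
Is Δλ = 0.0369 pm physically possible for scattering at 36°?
No, inconsistent

Calculate the expected shift for θ = 36°:

Δλ_expected = λ_C(1 - cos(36°))
Δλ_expected = 2.4263 × (1 - cos(36°))
Δλ_expected = 2.4263 × 0.1910
Δλ_expected = 0.4634 pm

Given shift: 0.0369 pm
Expected shift: 0.4634 pm
Difference: 0.4265 pm

The values do not match. The given shift corresponds to θ ≈ 10.0°, not 36°.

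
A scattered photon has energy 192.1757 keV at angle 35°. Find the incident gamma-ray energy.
206.2000 keV

Convert final energy to wavelength (hc ≈ 1239.842 keV·pm):
λ' = hc/E' = 1239.842 / 192.1757 = 6.4516 pm

Calculate the Compton shift:
Δλ = λ_C(1 - cos(35°))
Δλ = 2.4263 × (1 - cos(35°))
Δλ = 0.4388 pm

Initial wavelength:
λ = λ' - Δλ = 6.4516 - 0.4388 = 6.0128 pm

Initial energy:
E = hc/λ = 1239.842 / 6.0128 = 206.2000 keV

(Intermediate values are shown rounded; full precision is carried through to the final answer.)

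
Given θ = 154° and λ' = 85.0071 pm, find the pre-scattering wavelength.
80.4000 pm

From λ' = λ + Δλ, we have λ = λ' - Δλ

First calculate the Compton shift:
Δλ = λ_C(1 - cos θ)
Δλ = 2.4263 × (1 - cos(154°))
Δλ = 2.4263 × 1.8988
Δλ = 4.6071 pm

Initial wavelength:
λ = λ' - Δλ
λ = 85.0071 - 4.6071
λ = 80.4000 pm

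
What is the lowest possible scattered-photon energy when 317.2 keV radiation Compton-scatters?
141.5130 keV (at θ = 180°)

The scattered photon has minimum energy when its wavelength is maximum, i.e., when the Compton shift Δλ = λ_C(1 − cos θ) is maximum. This occurs at θ = 180° (backscattering), giving Δλ_max = 2λ_C = 4.8526 pm.

Initial wavelength: λ₀ = hc/E₀ = 3.9087 pm
Maximum final wavelength: λ'_max = λ₀ + 2λ_C = 3.9087 + 4.8526 = 8.7613 pm
Minimum final energy: E'_min = hc/λ'_max = 141.5130 keV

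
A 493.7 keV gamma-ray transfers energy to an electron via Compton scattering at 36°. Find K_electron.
76.9059 keV

By energy conservation: K_e = E_initial - E_final

First find the scattered photon energy:
Initial wavelength: λ = hc/E = 2.5113 pm
Compton shift: Δλ = λ_C(1 - cos(36°)) = 0.4634 pm
Final wavelength: λ' = 2.5113 + 0.4634 = 2.9747 pm
Final photon energy: E' = hc/λ' = 416.7941 keV

Electron kinetic energy:
K_e = E - E' = 493.7000 - 416.7941 = 76.9059 keV

(Intermediate values are shown rounded; full precision is carried through to the final answer.)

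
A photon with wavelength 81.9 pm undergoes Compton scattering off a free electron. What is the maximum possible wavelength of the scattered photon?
86.7526 pm (at θ = 180°)

The Compton shift is Δλ = λ_C(1 − cos θ).

Since cos θ ranges from −1 to 1, the factor (1 − cos θ) ranges from 0 to 2; the maximum shift occurs at θ = 180° (backscattering):
Δλ_max = 2λ_C = 2 × 2.4263 pm = 4.8526 pm

Maximum scattered wavelength:
λ'_max = λ₀ + Δλ_max = 81.9 + 4.8526 = 86.7526 pm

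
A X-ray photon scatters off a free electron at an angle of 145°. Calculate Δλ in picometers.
4.4138 pm

Using the Compton scattering formula:
Δλ = λ_C(1 - cos θ)

where λ_C = h/(m_e·c) ≈ 2.4263 pm is the Compton wavelength of an electron.

For θ = 145°:
cos(145°) = -0.8192
1 - cos(145°) = 1.8192

Δλ = 2.4263 × 1.8192
Δλ = 4.4138 pm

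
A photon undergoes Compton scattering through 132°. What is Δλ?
4.0498 pm

Using the Compton scattering formula:
Δλ = λ_C(1 - cos θ)

where λ_C = h/(m_e·c) ≈ 2.4263 pm is the Compton wavelength of an electron.

For θ = 132°:
cos(132°) = -0.6691
1 - cos(132°) = 1.6691

Δλ = 2.4263 × 1.6691
Δλ = 4.0498 pm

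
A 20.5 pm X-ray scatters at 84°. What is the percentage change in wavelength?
10.5985%

Calculate the Compton shift:
Δλ = λ_C(1 - cos(84°))
Δλ = 2.4263 × (1 - cos(84°))
Δλ = 2.4263 × 0.8955
Δλ = 2.1727 pm

Percentage change:
(Δλ/λ₀) × 100 = (2.1727/20.5) × 100
= 10.5985%

(Intermediate values are shown rounded; full precision is carried through to the final answer.)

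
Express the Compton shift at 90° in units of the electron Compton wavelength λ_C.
1.0000 λ_C

The Compton shift formula is:
Δλ = λ_C(1 - cos θ)

Dividing both sides by λ_C:
Δλ/λ_C = 1 - cos θ

For θ = 90°:
Δλ/λ_C = 1 - cos(90°)
Δλ/λ_C = 1 - 0.0000
Δλ/λ_C = 1.0000

This means the shift is 1.0000 × λ_C = 2.4263 pm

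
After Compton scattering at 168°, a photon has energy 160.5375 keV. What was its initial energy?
424.0997 keV

Convert final energy to wavelength (hc ≈ 1239.842 keV·pm):
λ' = hc/E' = 1239.842 / 160.5375 = 7.7231 pm

Calculate the Compton shift:
Δλ = λ_C(1 - cos(168°))
Δλ = 2.4263 × (1 - cos(168°))
Δλ = 4.7996 pm

Initial wavelength:
λ = λ' - Δλ = 7.7231 - 4.7996 = 2.9235 pm

Initial energy:
E = hc/λ = 1239.842 / 2.9235 = 424.0997 keV

(Intermediate values are shown rounded; full precision is carried through to the final answer.)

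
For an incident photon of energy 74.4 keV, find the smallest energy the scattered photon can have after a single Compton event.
57.6211 keV (at θ = 180°)

The scattered photon has minimum energy when its wavelength is maximum, i.e., when the Compton shift Δλ = λ_C(1 − cos θ) is maximum. This occurs at θ = 180° (backscattering), giving Δλ_max = 2λ_C = 4.8526 pm.

Initial wavelength: λ₀ = hc/E₀ = 16.6645 pm
Maximum final wavelength: λ'_max = λ₀ + 2λ_C = 16.6645 + 4.8526 = 21.5172 pm
Minimum final energy: E'_min = hc/λ'_max = 57.6211 keV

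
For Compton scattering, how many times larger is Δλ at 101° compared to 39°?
101° produces the larger shift by a factor of 5.343

Calculate both shifts using Δλ = λ_C(1 - cos θ):

For θ₁ = 39°:
Δλ₁ = 2.4263 × (1 - cos(39°))
Δλ₁ = 2.4263 × 0.2229
Δλ₁ = 0.5407 pm

For θ₂ = 101°:
Δλ₂ = 2.4263 × (1 - cos(101°))
Δλ₂ = 2.4263 × 1.1908
Δλ₂ = 2.8893 pm

The 101° angle produces the larger shift.
Ratio: 2.8893/0.5407 = 5.343

(Intermediate values are shown rounded; full precision is carried through to the final answer.)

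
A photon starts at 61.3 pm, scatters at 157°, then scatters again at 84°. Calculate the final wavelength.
68.1324 pm

Apply Compton shift twice:

First scattering at θ₁ = 157°:
Δλ₁ = λ_C(1 - cos(157°))
Δλ₁ = 2.4263 × 1.9205
Δλ₁ = 4.6597 pm

After first scattering:
λ₁ = 61.3 + 4.6597 = 65.9597 pm

Second scattering at θ₂ = 84°:
Δλ₂ = λ_C(1 - cos(84°))
Δλ₂ = 2.4263 × 0.8955
Δλ₂ = 2.1727 pm

Final wavelength:
λ₂ = 65.9597 + 2.1727 = 68.1324 pm

Total shift: Δλ_total = 4.6597 + 2.1727 = 6.8324 pm

(Intermediate values are shown rounded; full precision is carried through to the final answer.)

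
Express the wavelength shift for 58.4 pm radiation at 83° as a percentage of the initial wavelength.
3.6483%

Calculate the Compton shift:
Δλ = λ_C(1 - cos(83°))
Δλ = 2.4263 × (1 - cos(83°))
Δλ = 2.4263 × 0.8781
Δλ = 2.1306 pm

Percentage change:
(Δλ/λ₀) × 100 = (2.1306/58.4) × 100
= 3.6483%

(Intermediate values are shown rounded; full precision is carried through to the final answer.)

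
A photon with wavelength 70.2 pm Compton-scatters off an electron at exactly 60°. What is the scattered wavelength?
71.4132 pm

Using the Compton formula: λ' = λ + λ_C(1 − cos θ)

For θ = 60°, cos θ = 1/2 (exact) = 0.5000, so:
1 − cos 60° = 1 − (1/2) = 0.5000

Δλ = λ_C × 0.5000 = 2.4263 × 0.5000 = 1.2132 pm

λ' = 70.2 + 1.2132 = 71.4132 pm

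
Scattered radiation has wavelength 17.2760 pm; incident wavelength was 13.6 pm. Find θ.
121.00°

First find the wavelength shift:
Δλ = λ' - λ = 17.2760 - 13.6 = 3.6760 pm

Using Δλ = λ_C(1 - cos θ), with λ_C = h/(m_e·c) ≈ 2.42631024 pm:
cos θ = 1 - Δλ/λ_C
cos θ = 1 - 3.6760/2.42631024
cos θ = -0.515058

θ = arccos(-0.515058)
θ = 121.00°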